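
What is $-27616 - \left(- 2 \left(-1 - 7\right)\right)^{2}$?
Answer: $-27872$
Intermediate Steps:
$-27616 - \left(- 2 \left(-1 - 7\right)\right)^{2} = -27616 - \left(\left(-2\right) \left(-8\right)\right)^{2} = -27616 - 16^{2} = -27616 - 256 = -27872$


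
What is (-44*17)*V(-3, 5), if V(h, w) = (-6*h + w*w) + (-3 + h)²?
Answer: -59092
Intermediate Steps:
V(h, w) = w² + (-3 + h)² - 6*h (V(h, w) = (-6*h + w²) + (-3 + h)² = (w² - 6*h) + (-3 + h)² = w² + (-3 + h)² - 6*h)
(-44*17)*V(-3, 5) = (-44*17)*(5² + (-3 - 3)² - 6*(-3)) = -748*(25 + (-6)² + 18) = -748*(25 + 36 + 18) = -748*79 = -59092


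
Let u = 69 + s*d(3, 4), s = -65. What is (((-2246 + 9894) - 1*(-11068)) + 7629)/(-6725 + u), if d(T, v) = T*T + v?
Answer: -26345/7501 ≈ -3.5122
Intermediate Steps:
d(T, v) = v + T**2 (d(T, v) = T**2 + v = v + T**2)
u = -776 (u = 69 - 65*(4 + 3**2) = 69 - 65*(4 + 9) = 69 - 65*13 = 69 - 845 = -776)
(((-2246 + 9894) - 1*(-11068)) + 7629)/(-6725 + u) = (((-2246 + 9894) - 1*(-11068)) + 7629)/(-6725 - 776) = ((7648 + 11068) + 7629)/(-7501) = (18716 + 7629)*(-1/7501) = 26345*(-1/7501) = -26345/7501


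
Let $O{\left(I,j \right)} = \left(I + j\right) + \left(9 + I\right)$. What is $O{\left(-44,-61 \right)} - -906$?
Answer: $766$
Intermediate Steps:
$O{\left(I,j \right)} = 9 + j + 2 I$
$O{\left(-44,-61 \right)} - -906 = \left(9 - 61 + 2 \left(-44\right)\right) - -906 = \left(9 - 61 - 88\right) + 906 = -140 + 906 = 766$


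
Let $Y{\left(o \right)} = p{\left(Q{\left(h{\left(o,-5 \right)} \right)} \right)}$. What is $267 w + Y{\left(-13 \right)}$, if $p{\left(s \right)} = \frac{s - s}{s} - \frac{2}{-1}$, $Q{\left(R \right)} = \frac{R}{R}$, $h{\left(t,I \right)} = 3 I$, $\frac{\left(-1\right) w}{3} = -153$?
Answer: $122555$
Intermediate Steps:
$w = 459$ ($w = \left(-3\right) \left(-153\right) = 459$)
$Q{\left(R \right)} = 1$
$p{\left(s \right)} = 2$ ($p{\left(s \right)} = \frac{0}{s} - -2 = 0 + 2 = 2$)
$Y{\left(o \right)} = 2$
$267 w + Y{\left(-13 \right)} = 267 \cdot 459 + 2 = 122553 + 2 = 122555$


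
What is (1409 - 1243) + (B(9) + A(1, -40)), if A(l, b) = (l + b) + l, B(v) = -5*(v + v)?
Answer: 38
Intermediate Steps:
B(v) = -10*v
A(l, b) = b + 2*l (A(l, b) = (b + l) + l = b + 2*l)
(1409 - 1243) + (B(9) + A(1, -40)) = (1409 - 1243) + (-10*9 + (-40 + 2*1)) = 166 + (-90 + (-40 + 2)) = 166 + (-90 - 38) = 166 - 128 = 38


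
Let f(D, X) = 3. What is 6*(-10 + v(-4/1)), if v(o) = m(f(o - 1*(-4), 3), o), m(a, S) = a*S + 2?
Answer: -120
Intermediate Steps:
m(a, S) = 2 + S*a (m(a, S) = S*a + 2 = 2 + S*a)
v(o) = 2 + 3*o (v(o) = 2 + o*3 = 2 + 3*o)
6*(-10 + v(-4/1)) = 6*(-10 + (2 + 3*(-4/1))) = 6*(-10 + (2 + 3*(-4*1))) = 6*(-10 + (2 + 3*(-4))) = 6*(-10 + (2 - 12)) = 6*(-10 - 10) = 6*(-20) = -120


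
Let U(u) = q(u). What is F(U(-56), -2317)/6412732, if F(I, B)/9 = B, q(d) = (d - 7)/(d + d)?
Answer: -20853/6412732 ≈ -0.0032518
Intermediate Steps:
q(d) = (-7 + d)/(2*d) (q(d) = (-7 + d)/((2*d)) = (-7 + d)*(1/(2*d)) = (-7 + d)/(2*d))
U(u) = (-7 + u)/(2*u)
F(I, B) = 9*B
F(U(-56), -2317)/6412732 = (9*(-2317))/6412732 = -20853*1/6412732 = -20853/6412732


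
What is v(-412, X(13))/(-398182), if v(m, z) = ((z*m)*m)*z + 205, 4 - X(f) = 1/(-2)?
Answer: -3437521/398182 ≈ -8.6330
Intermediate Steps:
X(f) = 9/2 (X(f) = 4 - 1/(-2) = 4 - 1*(-1/2) = 4 + 1/2 = 9/2)
v(m, z) = 205 + m**2*z**2 (v(m, z) = ((m*z)*m)*z + 205 = (z*m**2)*z + 205 = m**2*z**2 + 205 = 205 + m**2*z**2)
v(-412, X(13))/(-398182) = (205 + (-412)**2*(9/2)**2)/(-398182) = (205 + 169744*(81/4))*(-1/398182) = (205 + 3437316)*(-1/398182) = 3437521*(-1/398182) = -3437521/398182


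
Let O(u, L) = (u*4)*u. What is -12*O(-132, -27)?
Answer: -836352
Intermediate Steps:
O(u, L) = 4*u² (O(u, L) = (4*u)*u = 4*u²)
-12*O(-132, -27) = -48*(-132)² = -48*17424 = -12*69696 = -836352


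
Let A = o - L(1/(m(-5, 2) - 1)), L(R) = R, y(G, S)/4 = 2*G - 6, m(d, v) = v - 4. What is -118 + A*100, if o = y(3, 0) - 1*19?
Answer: -5954/3 ≈ -1984.7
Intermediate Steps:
m(d, v) = -4 + v
y(G, S) = -24 + 8*G (y(G, S) = 4*(2*G - 6) = 4*(-6 + 2*G) = -24 + 8*G)
o = -19 (o = (-24 + 8*3) - 1*19 = (-24 + 24) - 19 = 0 - 19 = -19)
A = -56/3 (A = -19 - 1/((-4 + 2) - 1) = -19 - 1/(-2 - 1) = -19 - 1/(-3) = -19 - 1*(-1/3) = -19 + 1/3 = -56/3 ≈ -18.667)
-118 + A*100 = -118 - 56/3*100 = -118 - 5600/3 = -5954/3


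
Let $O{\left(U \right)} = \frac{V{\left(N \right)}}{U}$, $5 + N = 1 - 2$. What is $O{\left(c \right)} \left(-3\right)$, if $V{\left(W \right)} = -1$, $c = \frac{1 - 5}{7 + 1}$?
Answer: $-6$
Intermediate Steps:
$N = -6$ ($N = -5 + \left(1 - 2\right) = -5 - 1 = -6$)
$c = - \frac{1}{2}$ ($c = - \frac{4}{8} = \left(-4\right) \frac{1}{8} = - \frac{1}{2} \approx -0.5$)
$O{\left(U \right)} = - \frac{1}{U}$
$O{\left(c \right)} \left(-3\right) = - \frac{1}{- \frac{1}{2}} \left(-3\right) = \left(-1\right) \left(-2\right) \left(-3\right) = 2 \left(-3\right) = -6$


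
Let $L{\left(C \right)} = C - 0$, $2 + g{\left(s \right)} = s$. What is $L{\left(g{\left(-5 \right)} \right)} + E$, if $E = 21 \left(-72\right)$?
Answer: $-1519$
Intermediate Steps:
$g{\left(s \right)} = -2 + s$
$E = -1512$
$L{\left(C \right)} = C$ ($L{\left(C \right)} = C + 0 = C$)
$L{\left(g{\left(-5 \right)} \right)} + E = \left(-2 - 5\right) - 1512 = -7 - 1512 = -1519$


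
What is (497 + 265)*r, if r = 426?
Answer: 324612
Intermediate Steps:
(497 + 265)*r = (497 + 265)*426 = 762*426 = 324612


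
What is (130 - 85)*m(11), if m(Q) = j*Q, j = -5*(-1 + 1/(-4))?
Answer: 12375/4 ≈ 3093.8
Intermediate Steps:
j = 25/4 (j = -5*(-1 + 1*(-¼)) = -5*(-1 - ¼) = -5*(-5/4) = 25/4 ≈ 6.2500)
m(Q) = 25*Q/4
(130 - 85)*m(11) = (130 - 85)*((25/4)*11) = 45*(275/4) = 12375/4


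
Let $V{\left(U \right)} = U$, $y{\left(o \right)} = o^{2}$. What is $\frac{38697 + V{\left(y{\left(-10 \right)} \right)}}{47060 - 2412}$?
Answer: $\frac{38797}{44648} \approx 0.86895$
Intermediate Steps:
$\frac{38697 + V{\left(y{\left(-10 \right)} \right)}}{47060 - 2412} = \frac{38697 + \left(-10\right)^{2}}{47060 - 2412} = \frac{38697 + 100}{44648} = 38797 \cdot \frac{1}{44648} = \frac{38797}{44648}$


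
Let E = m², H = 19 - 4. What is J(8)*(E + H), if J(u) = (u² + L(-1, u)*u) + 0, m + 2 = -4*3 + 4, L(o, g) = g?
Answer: 14720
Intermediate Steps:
H = 15
m = -10 (m = -2 + (-4*3 + 4) = -2 + (-12 + 4) = -2 - 8 = -10)
J(u) = 2*u² (J(u) = (u² + u*u) + 0 = (u² + u²) + 0 = 2*u² + 0 = 2*u²)
E = 100 (E = (-10)² = 100)
J(8)*(E + H) = (2*8²)*(100 + 15) = (2*64)*115 = 128*115 = 14720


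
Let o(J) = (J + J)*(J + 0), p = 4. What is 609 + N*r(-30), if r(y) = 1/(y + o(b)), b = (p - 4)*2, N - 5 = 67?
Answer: 3033/5 ≈ 606.60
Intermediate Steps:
N = 72 (N = 5 + 67 = 72)
b = 0 (b = (4 - 4)*2 = 0*2 = 0)
o(J) = 2*J² (o(J) = (2*J)*J = 2*J²)
r(y) = 1/y (r(y) = 1/(y + 2*0²) = 1/(y + 2*0) = 1/(y + 0) = 1/y)
609 + N*r(-30) = 609 + 72/(-30) = 609 + 72*(-1/30) = 609 - 12/5 = 3033/5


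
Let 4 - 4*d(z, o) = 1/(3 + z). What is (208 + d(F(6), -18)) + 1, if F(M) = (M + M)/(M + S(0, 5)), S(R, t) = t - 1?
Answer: 17635/84 ≈ 209.94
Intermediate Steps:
S(R, t) = -1 + t
F(M) = 2*M/(4 + M) (F(M) = (M + M)/(M + (-1 + 5)) = (2*M)/(M + 4) = (2*M)/(4 + M) = 2*M/(4 + M))
d(z, o) = 1 - 1/(4*(3 + z))
(208 + d(F(6), -18)) + 1 = (208 + (11/4 + 2*6/(4 + 6))/(3 + 2*6/(4 + 6))) + 1 = (208 + (11/4 + 2*6/10)/(3 + 2*6/10)) + 1 = (208 + (11/4 + 2*6*(⅒))/(3 + 2*6*(⅒))) + 1 = (208 + (11/4 + 6/5)/(3 + 6/5)) + 1 = (208 + (79/20)/(21/5)) + 1 = (208 + (5/21)*(79/20)) + 1 = (208 + 79/84) + 1 = 17551/84 + 1 = 17635/84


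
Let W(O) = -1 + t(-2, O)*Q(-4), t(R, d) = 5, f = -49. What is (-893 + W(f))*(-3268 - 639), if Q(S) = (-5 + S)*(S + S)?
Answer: 2086338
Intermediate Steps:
Q(S) = 2*S*(-5 + S) (Q(S) = (-5 + S)*(2*S) = 2*S*(-5 + S))
W(O) = 359 (W(O) = -1 + 5*(2*(-4)*(-5 - 4)) = -1 + 5*(2*(-4)*(-9)) = -1 + 5*72 = -1 + 360 = 359)
(-893 + W(f))*(-3268 - 639) = (-893 + 359)*(-3268 - 639) = -534*(-3907) = 2086338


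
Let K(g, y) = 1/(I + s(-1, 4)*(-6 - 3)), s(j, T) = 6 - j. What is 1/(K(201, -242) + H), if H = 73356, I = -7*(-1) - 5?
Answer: 61/4474715 ≈ 1.3632e-5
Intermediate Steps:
I = 2 (I = 7 - 5 = 2)
K(g, y) = -1/61 (K(g, y) = 1/(2 + (6 - 1*(-1))*(-6 - 3)) = 1/(2 + (6 + 1)*(-9)) = 1/(2 + 7*(-9)) = 1/(2 - 63) = 1/(-61) = -1/61)
1/(K(201, -242) + H) = 1/(-1/61 + 73356) = 1/(4474715/61) = 61/4474715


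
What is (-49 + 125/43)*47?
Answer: -93154/43 ≈ -2166.4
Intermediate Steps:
(-49 + 125/43)*47 = -1982/43*47 = -93154/43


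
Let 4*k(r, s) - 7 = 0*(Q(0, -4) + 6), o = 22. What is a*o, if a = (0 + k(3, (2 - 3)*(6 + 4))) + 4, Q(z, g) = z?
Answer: 253/2 ≈ 126.50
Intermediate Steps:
k(r, s) = 7/4 (k(r, s) = 7/4 + (0*(0 + 6))/4 = 7/4 + (0*6)/4 = 7/4 + (¼)*0 = 7/4 + 0 = 7/4)
a = 23/4 (a = (0 + 7/4) + 4 = 7/4 + 4 = 23/4 ≈ 5.7500)
a*o = (23/4)*22 = 253/2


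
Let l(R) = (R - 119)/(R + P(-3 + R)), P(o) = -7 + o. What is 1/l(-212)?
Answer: 434/331 ≈ 1.3112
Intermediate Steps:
l(R) = (-119 + R)/(-10 + 2*R) (l(R) = (R - 119)/(R + (-7 + (-3 + R))) = (-119 + R)/(R + (-10 + R)) = (-119 + R)/(-10 + 2*R))
1/l(-212) = 1/((-119 - 212)/(2*(-5 - 212))) = 1/((½)*(-331)/(-217)) = 1/((½)*(-1/217)*(-331)) = 1/(331/434) = 434/331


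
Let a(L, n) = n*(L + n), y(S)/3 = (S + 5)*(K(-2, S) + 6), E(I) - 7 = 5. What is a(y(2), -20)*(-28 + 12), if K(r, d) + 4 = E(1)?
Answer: 87680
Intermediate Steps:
E(I) = 12 (E(I) = 7 + 5 = 12)
K(r, d) = 8 (K(r, d) = -4 + 12 = 8)
y(S) = 210 + 42*S (y(S) = 3*((S + 5)*(8 + 6)) = 3*((5 + S)*14) = 3*(70 + 14*S) = 210 + 42*S)
a(y(2), -20)*(-28 + 12) = (-20*((210 + 42*2) - 20))*(-28 + 12) = -20*((210 + 84) - 20)*(-16) = -20*(294 - 20)*(-16) = -20*274*(-16) = -5480*(-16) = 87680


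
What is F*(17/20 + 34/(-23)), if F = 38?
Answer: -5491/230 ≈ -23.874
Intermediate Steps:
F*(17/20 + 34/(-23)) = 38*(17/20 + 34/(-23)) = 38*(17*(1/20) + 34*(-1/23)) = 38*(17/20 - 34/23) = 38*(-289/460) = -5491/230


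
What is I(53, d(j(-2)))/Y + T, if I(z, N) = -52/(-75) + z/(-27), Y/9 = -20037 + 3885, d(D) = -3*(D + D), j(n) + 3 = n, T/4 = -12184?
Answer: -4782142021543/98123400 ≈ -48736.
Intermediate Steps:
T = -48736 (T = 4*(-12184) = -48736)
j(n) = -3 + n
d(D) = -6*D
Y = -145368 (Y = 9*(-20037 + 3885) = 9*(-16152) = -145368)
I(z, N) = 52/75 - z/27 (I(z, N) = -52*(-1/75) + z*(-1/27) = 52/75 - z/27)
I(53, d(j(-2)))/Y + T = (52/75 - 1/27*53)/(-145368) - 48736 = (52/75 - 53/27)*(-1/145368) - 48736 = -857/675*(-1/145368) - 48736 = 857/98123400 - 48736 = -4782142021543/98123400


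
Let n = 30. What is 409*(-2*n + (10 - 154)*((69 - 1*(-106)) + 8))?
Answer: -10802508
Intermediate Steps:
409*(-2*n + (10 - 154)*((69 - 1*(-106)) + 8)) = 409*(-2*30 + (10 - 154)*((69 - 1*(-106)) + 8)) = 409*(-60 - 144*((69 + 106) + 8)) = 409*(-60 - 144*(175 + 8)) = 409*(-60 - 144*183) = 409*(-60 - 26352) = 409*(-26412) = -10802508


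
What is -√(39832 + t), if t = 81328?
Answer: -2*√30290 ≈ -348.08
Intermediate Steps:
-√(39832 + t) = -√(39832 + 81328) = -√121160 = -2*√30290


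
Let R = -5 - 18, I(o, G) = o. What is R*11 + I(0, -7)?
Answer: -253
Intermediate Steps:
R = -23
R*11 + I(0, -7) = -23*11 + 0 = -253 + 0 = -253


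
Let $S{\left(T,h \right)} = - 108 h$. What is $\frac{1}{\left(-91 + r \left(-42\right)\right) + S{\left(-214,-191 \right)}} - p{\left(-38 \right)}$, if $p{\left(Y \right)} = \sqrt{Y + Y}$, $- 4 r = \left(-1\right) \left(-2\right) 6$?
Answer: $\frac{1}{20663} - 2 i \sqrt{19} \approx 4.8396 \cdot 10^{-5} - 8.7178 i$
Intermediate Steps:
$r = -3$ ($r = - \frac{\left(-1\right) \left(-2\right) 6}{4} = - \frac{2 \cdot 6}{4} = \left(- \frac{1}{4}\right) 12 = -3$)
$p{\left(Y \right)} = \sqrt{2} \sqrt{Y}$ ($p{\left(Y \right)} = \sqrt{2 Y} = \sqrt{2} \sqrt{Y}$)
$\frac{1}{\left(-91 + r \left(-42\right)\right) + S{\left(-214,-191 \right)}} - p{\left(-38 \right)} = \frac{1}{\left(-91 - -126\right) - -20628} - \sqrt{2} \sqrt{-38} = \frac{1}{\left(-91 + 126\right) + 20628} - \sqrt{2} i \sqrt{38} = \frac{1}{35 + 20628} - 2 i \sqrt{19} = \frac{1}{20663} - 2 i \sqrt{19}$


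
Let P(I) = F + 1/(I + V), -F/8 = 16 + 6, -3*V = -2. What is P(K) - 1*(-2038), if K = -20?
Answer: 107993/58 ≈ 1861.9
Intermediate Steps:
V = ⅔ (V = -⅓*(-2) = ⅔ ≈ 0.66667)
F = -176 (F = -8*(16 + 6) = -8*22 = -176)
P(I) = -176 + 1/(⅔ + I) (P(I) = -176 + 1/(I + ⅔) = -176 + 1/(⅔ + I))
P(K) - 1*(-2038) = (-349 - 528*(-20))/(2 + 3*(-20)) - 1*(-2038) = (-349 + 10560)/(2 - 60) + 2038 = 10211/(-58) + 2038 = -1/58*10211 + 2038 = -10211/58 + 2038 = 107993/58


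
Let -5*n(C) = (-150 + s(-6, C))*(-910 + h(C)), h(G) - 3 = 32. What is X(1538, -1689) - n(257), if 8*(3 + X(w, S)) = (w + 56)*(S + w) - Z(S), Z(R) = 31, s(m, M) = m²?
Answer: -81149/8 ≈ -10144.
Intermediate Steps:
h(G) = 35 (h(G) = 3 + 32 = 35)
n(C) = -19950 (n(C) = -(-150 + (-6)²)*(-910 + 35)/5 = -(-150 + 36)*(-875)/5 = -(-114)*(-875)/5 = -⅕*99750 = -19950)
X(w, S) = -55/8 + (56 + w)*(S + w)/8 (X(w, S) = -3 + ((w + 56)*(S + w) - 1*31)/8 = -3 + ((56 + w)*(S + w) - 31)/8 = -3 + (-31 + (56 + w)*(S + w))/8 = -3 + (-31/8 + (56 + w)*(S + w)/8) = -55/8 + (56 + w)*(S + w)/8)
X(1538, -1689) - n(257) = (-55/8 + 7*(-1689) + 7*1538 + (⅛)*1538² + (⅛)*(-1689)*1538) - 1*(-19950) = (-55/8 - 11823 + 10766 + (⅛)*2365444 - 1298841/4) + 19950 = (-55/8 - 11823 + 10766 + 591361/2 - 1298841/4) + 19950 = -240749/8 + 19950 = -81149/8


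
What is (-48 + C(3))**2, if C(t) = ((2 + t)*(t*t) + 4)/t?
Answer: 9025/9 ≈ 1002.8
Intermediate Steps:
C(t) = (4 + t**2*(2 + t))/t (C(t) = ((2 + t)*t**2 + 4)/t = (t**2*(2 + t) + 4)/t = (4 + t**2*(2 + t))/t)
(-48 + C(3))**2 = (-48 + (4 + 3**2*(2 + 3))/3)**2 = (-48 + (4 + 9*5)/3)**2 = (-48 + (4 + 45)/3)**2 = (-48 + (1/3)*49)**2 = (-48 + 49/3)**2 = (-95/3)**2 = 9025/9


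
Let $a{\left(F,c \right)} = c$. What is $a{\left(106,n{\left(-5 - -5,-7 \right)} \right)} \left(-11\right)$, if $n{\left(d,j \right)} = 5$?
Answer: $-55$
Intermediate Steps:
$a{\left(106,n{\left(-5 - -5,-7 \right)} \right)} \left(-11\right) = 5 \left(-11\right) = -55$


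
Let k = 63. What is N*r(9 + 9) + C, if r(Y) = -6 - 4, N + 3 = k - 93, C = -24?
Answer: 306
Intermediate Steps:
N = -33 (N = -3 + (63 - 93) = -3 - 30 = -33)
r(Y) = -10
N*r(9 + 9) + C = -33*(-10) - 24 = 330 - 24 = 306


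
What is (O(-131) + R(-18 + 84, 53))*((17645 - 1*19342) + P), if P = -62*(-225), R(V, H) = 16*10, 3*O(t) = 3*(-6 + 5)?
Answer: 1948227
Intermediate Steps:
O(t) = -1 (O(t) = (3*(-6 + 5))/3 = (3*(-1))/3 = (⅓)*(-3) = -1)
R(V, H) = 160
P = 13950
(O(-131) + R(-18 + 84, 53))*((17645 - 1*19342) + P) = (-1 + 160)*((17645 - 1*19342) + 13950) = 159*((17645 - 19342) + 13950) = 159*(-1697 + 13950) = 159*12253 = 1948227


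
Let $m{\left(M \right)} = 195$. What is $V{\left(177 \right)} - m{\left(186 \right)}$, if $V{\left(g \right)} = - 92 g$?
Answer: $-16479$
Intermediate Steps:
$V{\left(177 \right)} - m{\left(186 \right)} = \left(-92\right) 177 - 195 = -16284 - 195 = -16479$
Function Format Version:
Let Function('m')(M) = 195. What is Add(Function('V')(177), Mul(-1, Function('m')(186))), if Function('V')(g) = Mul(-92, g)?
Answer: -16479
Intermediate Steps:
Add(Function('V')(177), Mul(-1, Function('m')(186))) = Add(Mul(-92, 177), Mul(-1, 195)) = Add(-16284, -195) = -16479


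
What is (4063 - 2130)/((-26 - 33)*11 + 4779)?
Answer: 1933/4130 ≈ 0.46804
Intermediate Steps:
(4063 - 2130)/((-26 - 33)*11 + 4779) = 1933/(-59*11 + 4779) = 1933/(-649 + 4779) = 1933/4130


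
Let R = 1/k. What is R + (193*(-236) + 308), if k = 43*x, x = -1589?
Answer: -3091113481/68327 ≈ -45240.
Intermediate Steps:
k = -68327 (k = 43*(-1589) = -68327)
R = -1/68327 (R = 1/(-68327) = -1/68327 ≈ -1.4636e-5)
R + (193*(-236) + 308) = -1/68327 + (193*(-236) + 308) = -1/68327 + (-45548 + 308) = -1/68327 - 45240 = -3091113481/68327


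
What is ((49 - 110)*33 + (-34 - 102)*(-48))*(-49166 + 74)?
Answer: -221650380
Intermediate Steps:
((49 - 110)*33 + (-34 - 102)*(-48))*(-49166 + 74) = (-61*33 - 136*(-48))*(-49092) = (-2013 + 6528)*(-49092) = 4515*(-49092) = -221650380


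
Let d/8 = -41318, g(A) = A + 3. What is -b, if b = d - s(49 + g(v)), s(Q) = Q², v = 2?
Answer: 333460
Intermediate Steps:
g(A) = 3 + A
d = -330544 (d = 8*(-41318) = -330544)
b = -333460 (b = -330544 - (49 + (3 + 2))² = -330544 - (49 + 5)² = -330544 - 1*54² = -330544 - 1*2916 = -330544 - 2916 = -333460)
-b = -1*(-333460) = 333460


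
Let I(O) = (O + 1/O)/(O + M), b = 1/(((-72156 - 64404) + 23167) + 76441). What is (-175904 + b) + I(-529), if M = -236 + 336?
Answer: -1475107205249485/8385923832 ≈ -1.7590e+5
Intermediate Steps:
b = -1/36952 (b = 1/((-136560 + 23167) + 76441) = 1/(-113393 + 76441) = 1/(-36952) = -1/36952 ≈ -2.7062e-5)
M = 100
I(O) = (O + 1/O)/(100 + O) (I(O) = (O + 1/O)/(O + 100) = (O + 1/O)/(100 + O))
(-175904 + b) + I(-529) = (-175904 - 1/36952) + (1 + (-529)²)/((-529)*(100 - 529)) = -6500004609/36952 - 1/529*(1 + 279841)/(-429) = -6500004609/36952 - 1/529*(-1/429)*279842 = -6500004609/36952 + 279842/226941 = -1475107205249485/8385923832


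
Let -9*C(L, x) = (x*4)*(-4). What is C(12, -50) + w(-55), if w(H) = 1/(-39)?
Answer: -10403/117 ≈ -88.915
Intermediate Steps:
C(L, x) = 16*x/9 (C(L, x) = -x*4*(-4)/9 = -4*x*(-4)/9 = -(-16)*x/9 = 16*x/9)
w(H) = -1/39
C(12, -50) + w(-55) = (16/9)*(-50) - 1/39 = -800/9 - 1/39 = -10403/117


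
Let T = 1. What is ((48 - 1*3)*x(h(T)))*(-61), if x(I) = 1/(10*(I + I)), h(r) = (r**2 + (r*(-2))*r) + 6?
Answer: -549/20 ≈ -27.450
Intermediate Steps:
h(r) = 6 - r**2 (h(r) = (r**2 + (-2*r)*r) + 6 = (r**2 - 2*r**2) + 6 = -r**2 + 6 = 6 - r**2)
x(I) = 1/(20*I) (x(I) = 1/(10*(2*I)) = 1/(20*I))
((48 - 1*3)*x(h(T)))*(-61) = ((48 - 1*3)*(1/(20*(6 - 1*1**2))))*(-61) = ((48 - 3)*(1/(20*(6 - 1*1))))*(-61) = (45*(1/(20*(6 - 1))))*(-61) = (45*((1/20)/5))*(-61) = (45*((1/20)*(1/5)))*(-61) = (45*(1/100))*(-61) = (9/20)*(-61) = -549/20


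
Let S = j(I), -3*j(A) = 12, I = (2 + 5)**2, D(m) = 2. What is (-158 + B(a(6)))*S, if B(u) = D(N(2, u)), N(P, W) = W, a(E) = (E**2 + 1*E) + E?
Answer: 624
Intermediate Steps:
a(E) = E**2 + 2*E (a(E) = (E**2 + E) + E = (E + E**2) + E = E**2 + 2*E)
I = 49 (I = 7**2 = 49)
B(u) = 2
j(A) = -4 (j(A) = -1/3*12 = -4)
S = -4
(-158 + B(a(6)))*S = (-158 + 2)*(-4) = -156*(-4) = 624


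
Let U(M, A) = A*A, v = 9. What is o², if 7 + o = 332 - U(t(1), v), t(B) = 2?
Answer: 59536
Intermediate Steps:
U(M, A) = A²
o = 244 (o = -7 + (332 - 1*9²) = -7 + (332 - 1*81) = -7 + (332 - 81) = -7 + 251 = 244)
o² = 244² = 59536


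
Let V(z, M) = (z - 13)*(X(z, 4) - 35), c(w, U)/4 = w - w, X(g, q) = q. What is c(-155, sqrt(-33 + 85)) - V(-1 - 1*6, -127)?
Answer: -620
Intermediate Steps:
c(w, U) = 0 (c(w, U) = 4*(w - w) = 4*0 = 0)
V(z, M) = 403 - 31*z (V(z, M) = (z - 13)*(4 - 35) = (-13 + z)*(-31) = 403 - 31*z)
c(-155, sqrt(-33 + 85)) - V(-1 - 1*6, -127) = 0 - (403 - 31*(-1 - 1*6)) = 0 - (403 - 31*(-1 - 6)) = 0 - (403 - 31*(-7)) = 0 - (403 + 217) = 0 - 1*620 = 0 - 620 = -620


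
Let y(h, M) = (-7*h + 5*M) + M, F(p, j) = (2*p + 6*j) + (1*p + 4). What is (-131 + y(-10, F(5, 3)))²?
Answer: 25921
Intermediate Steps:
F(p, j) = 4 + 3*p + 6*j (F(p, j) = (2*p + 6*j) + (p + 4) = (2*p + 6*j) + (4 + p) = 4 + 3*p + 6*j)
y(h, M) = -7*h + 6*M
(-131 + y(-10, F(5, 3)))² = (-131 + (-7*(-10) + 6*(4 + 3*5 + 6*3)))² = (-131 + (70 + 6*(4 + 15 + 18)))² = (-131 + (70 + 6*37))² = (-131 + (70 + 222))² = (-131 + 292)² = 161² = 25921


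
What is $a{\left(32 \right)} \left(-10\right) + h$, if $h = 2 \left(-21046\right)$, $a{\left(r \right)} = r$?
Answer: $-42412$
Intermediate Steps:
$h = -42092$
$a{\left(32 \right)} \left(-10\right) + h = 32 \left(-10\right) - 42092 = -320 - 42092 = -42412$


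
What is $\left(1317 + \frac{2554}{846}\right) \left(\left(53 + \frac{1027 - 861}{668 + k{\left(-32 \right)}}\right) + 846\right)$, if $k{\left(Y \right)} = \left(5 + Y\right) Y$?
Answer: $\frac{192278766928}{162009} \approx 1.1868 \cdot 10^{6}$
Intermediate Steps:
$k{\left(Y \right)} = Y \left(5 + Y\right)$
$\left(1317 + \frac{2554}{846}\right) \left(\left(53 + \frac{1027 - 861}{668 + k{\left(-32 \right)}}\right) + 846\right) = \left(1317 + \frac{2554}{846}\right) \left(\left(53 + \frac{1027 - 861}{668 - 32 \left(5 - 32\right)}\right) + 846\right) = \left(1317 + 2554 \cdot \frac{1}{846}\right) \left(\left(53 + \frac{166}{668 - -864}\right) + 846\right) = \left(1317 + \frac{1277}{423}\right) \left(\left(53 + \frac{166}{668 + 864}\right) + 846\right) = \frac{558368 \left(\left(53 + \frac{166}{1532}\right) + 846\right)}{423} = \frac{558368 \left(\left(53 + 166 \cdot \frac{1}{1532}\right) + 846\right)}{423} = \frac{558368 \left(\left(53 + \frac{83}{766}\right) + 846\right)}{423} = \frac{558368 \left(\frac{40681}{766} + 846\right)}{423} = \frac{558368}{423} \cdot \frac{688717}{766} = \frac{192278766928}{162009}$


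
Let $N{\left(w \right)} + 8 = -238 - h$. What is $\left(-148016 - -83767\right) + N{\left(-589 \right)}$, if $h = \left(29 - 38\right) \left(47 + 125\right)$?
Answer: $-62947$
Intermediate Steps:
$h = -1548$ ($h = \left(-9\right) 172 = -1548$)
$N{\left(w \right)} = 1302$ ($N{\left(w \right)} = -8 - -1310 = -8 + \left(-238 + 1548\right) = -8 + 1310 = 1302$)
$\left(-148016 - -83767\right) + N{\left(-589 \right)} = \left(-148016 - -83767\right) + 1302 = \left(-148016 + 83767\right) + 1302 = -64249 + 1302 = -62947$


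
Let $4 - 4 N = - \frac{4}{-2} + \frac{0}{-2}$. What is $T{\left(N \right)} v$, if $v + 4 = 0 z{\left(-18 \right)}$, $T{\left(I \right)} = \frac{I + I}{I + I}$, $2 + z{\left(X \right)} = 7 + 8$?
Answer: $-4$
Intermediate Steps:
$z{\left(X \right)} = 13$ ($z{\left(X \right)} = -2 + \left(7 + 8\right) = -2 + 15 = 13$)
$N = \frac{1}{2}$ ($N = 1 - \frac{- \frac{4}{-2} + \frac{0}{-2}}{4} = 1 - \frac{\left(-4\right) \left(- \frac{1}{2}\right) + 0 \left(- \frac{1}{2}\right)}{4} = 1 - \frac{2 + 0}{4} = 1 - \frac{1}{2} = \frac{1}{2} \approx 0.5$)
$T{\left(I \right)} = 1$ ($T{\left(I \right)} = \frac{2 I}{2 I} = 2 I \frac{1}{2 I} = 1$)
$v = -4$ ($v = -4 + 0 \cdot 13 = -4 + 0 = -4$)
$T{\left(N \right)} v = 1 \left(-4\right) = -4$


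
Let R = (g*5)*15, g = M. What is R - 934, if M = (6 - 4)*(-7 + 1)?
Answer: -1834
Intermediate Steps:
M = -12 (M = 2*(-6) = -12)
g = -12
R = -900 (R = -12*5*15 = -60*15 = -900)
R - 934 = -900 - 934 = -1834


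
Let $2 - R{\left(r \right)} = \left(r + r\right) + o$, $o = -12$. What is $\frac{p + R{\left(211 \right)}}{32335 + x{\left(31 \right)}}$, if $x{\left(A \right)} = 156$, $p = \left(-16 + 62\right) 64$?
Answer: $\frac{2536}{32491} \approx 0.078052$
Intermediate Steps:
$p = 2944$ ($p = 46 \cdot 64 = 2944$)
$R{\left(r \right)} = 14 - 2 r$ ($R{\left(r \right)} = 2 - \left(\left(r + r\right) - 12\right) = 2 - \left(2 r - 12\right) = 2 - \left(-12 + 2 r\right) = 14 - 2 r$)
$\frac{p + R{\left(211 \right)}}{32335 + x{\left(31 \right)}} = \frac{2944 + \left(14 - 422\right)}{32335 + 156} = \frac{2944 + \left(14 - 422\right)}{32491} = \left(2944 - 408\right) \frac{1}{32491} = 2536 \cdot \frac{1}{32491} = \frac{2536}{32491}$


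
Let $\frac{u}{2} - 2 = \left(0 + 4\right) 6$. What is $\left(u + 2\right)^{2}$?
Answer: $2916$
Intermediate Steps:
$u = 52$ ($u = 4 + 2 \left(0 + 4\right) 6 = 4 + 2 \cdot 4 \cdot 6 = 4 + 2 \cdot 24 = 4 + 48 = 52$)
$\left(u + 2\right)^{2} = \left(52 + 2\right)^{2} = 54^{2} = 2916$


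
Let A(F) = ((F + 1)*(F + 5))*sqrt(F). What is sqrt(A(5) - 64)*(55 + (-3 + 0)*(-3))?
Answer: 128*sqrt(-16 + 15*sqrt(5)) ≈ 536.09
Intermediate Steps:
A(F) = sqrt(F)*(1 + F)*(5 + F) (A(F) = ((1 + F)*(5 + F))*sqrt(F) = sqrt(F)*(1 + F)*(5 + F))
sqrt(A(5) - 64)*(55 + (-3 + 0)*(-3)) = sqrt(sqrt(5)*(5 + 5**2 + 6*5) - 64)*(55 + (-3 + 0)*(-3)) = sqrt(sqrt(5)*(5 + 25 + 30) - 64)*(55 - 3*(-3)) = sqrt(sqrt(5)*60 - 64)*(55 + 9) = sqrt(60*sqrt(5) - 64)*64 = sqrt(-64 + 60*sqrt(5))*64 = 64*sqrt(-64 + 60*sqrt(5))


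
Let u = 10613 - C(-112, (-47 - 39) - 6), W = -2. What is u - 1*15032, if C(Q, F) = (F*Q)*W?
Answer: 16189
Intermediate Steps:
C(Q, F) = -2*F*Q (C(Q, F) = (F*Q)*(-2) = -2*F*Q)
u = 31221 (u = 10613 - (-2)*((-47 - 39) - 6)*(-112) = 10613 - (-2)*(-86 - 6)*(-112) = 10613 - (-2)*(-92)*(-112) = 10613 - 1*(-20608) = 10613 + 20608 = 31221)
u - 1*15032 = 31221 - 1*15032 = 31221 - 15032 = 16189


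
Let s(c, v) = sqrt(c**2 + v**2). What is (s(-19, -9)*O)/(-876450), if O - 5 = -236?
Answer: 77*sqrt(442)/292150 ≈ 0.0055411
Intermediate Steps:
O = -231 (O = 5 - 236 = -231)
(s(-19, -9)*O)/(-876450) = (sqrt((-19)**2 + (-9)**2)*(-231))/(-876450) = (sqrt(361 + 81)*(-231))*(-1/876450) = (sqrt(442)*(-231))*(-1/876450) = -231*sqrt(442)*(-1/876450) = 77*sqrt(442)/292150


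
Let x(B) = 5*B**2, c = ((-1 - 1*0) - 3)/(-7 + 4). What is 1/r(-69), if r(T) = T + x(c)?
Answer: -9/541 ≈ -0.016636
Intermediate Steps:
c = 4/3 (c = ((-1 + 0) - 3)/(-3) = (-1 - 3)*(-1/3) = -4*(-1/3) = 4/3 ≈ 1.3333)
r(T) = 80/9 + T (r(T) = T + 5*(4/3)**2 = T + 5*(16/9) = T + 80/9 = 80/9 + T)
1/r(-69) = 1/(80/9 - 69) = 1/(-541/9) = -9/541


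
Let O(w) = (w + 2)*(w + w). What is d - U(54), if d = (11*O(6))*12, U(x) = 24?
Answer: 12648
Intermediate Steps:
O(w) = 2*w*(2 + w) (O(w) = (2 + w)*(2*w) = 2*w*(2 + w))
d = 12672 (d = (11*(2*6*(2 + 6)))*12 = (11*(2*6*8))*12 = (11*96)*12 = 1056*12 = 12672)
d - U(54) = 12672 - 1*24 = 12672 - 24 = 12648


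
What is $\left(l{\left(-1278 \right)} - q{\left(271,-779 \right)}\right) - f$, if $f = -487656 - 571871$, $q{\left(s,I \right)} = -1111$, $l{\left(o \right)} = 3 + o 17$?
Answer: $1038915$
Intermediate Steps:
$l{\left(o \right)} = 3 + 17 o$
$f = -1059527$ ($f = -487656 - 571871 = -1059527$)
$\left(l{\left(-1278 \right)} - q{\left(271,-779 \right)}\right) - f = \left(\left(3 + 17 \left(-1278\right)\right) - -1111\right) - -1059527 = \left(\left(3 - 21726\right) + 1111\right) + 1059527 = \left(-21723 + 1111\right) + 1059527 = -20612 + 1059527 = 1038915$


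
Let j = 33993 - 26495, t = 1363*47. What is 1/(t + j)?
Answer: 1/71559 ≈ 1.3974e-5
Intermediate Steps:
t = 64061
j = 7498
1/(t + j) = 1/(64061 + 7498) = 1/71559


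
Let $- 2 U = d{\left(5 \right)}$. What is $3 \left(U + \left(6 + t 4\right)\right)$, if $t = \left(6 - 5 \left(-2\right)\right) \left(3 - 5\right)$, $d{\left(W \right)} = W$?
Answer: $- \frac{747}{2} \approx -373.5$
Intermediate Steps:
$U = - \frac{5}{2}$ ($U = \left(- \frac{1}{2}\right) 5 = - \frac{5}{2} \approx -2.5$)
$t = -32$ ($t = \left(6 - -10\right) \left(-2\right) = \left(6 + 10\right) \left(-2\right) = 16 \left(-2\right) = -32$)
$3 \left(U + \left(6 + t 4\right)\right) = 3 \left(- \frac{5}{2} + \left(6 - 128\right)\right) = 3 \left(- \frac{5}{2} - 122\right) = 3 \left(- \frac{249}{2}\right) = - \frac{747}{2}$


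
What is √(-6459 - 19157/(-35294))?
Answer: I*√8045083382966/35294 ≈ 80.365*I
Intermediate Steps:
√(-6459 - 19157/(-35294)) = √(-6459 - 19157*(-1/35294)) = √(-6459 + 19157/35294) = √(-227944789/35294) = I*√8045083382966/35294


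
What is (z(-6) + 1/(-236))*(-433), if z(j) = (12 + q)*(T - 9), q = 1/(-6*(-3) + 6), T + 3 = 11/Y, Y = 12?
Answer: 981981215/16992 ≈ 57791.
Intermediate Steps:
T = -25/12 (T = -3 + 11/12 = -25/12 ≈ -2.0833)
q = 1/24 (q = 1/(18 + 6) = 1/24 ≈ 0.041667)
z(j) = -38437/288 (z(j) = (12 + 1/24)*(-25/12 - 9) = (289/24)*(-133/12) = -38437/288)
(z(-6) + 1/(-236))*(-433) = (-38437/288 + 1/(-236))*(-433) = (-38437/288 - 1/236)*(-433) = -2267855/16992*(-433) = 981981215/16992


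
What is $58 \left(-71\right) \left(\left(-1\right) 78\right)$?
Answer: $321204$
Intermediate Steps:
$58 \left(-71\right) \left(\left(-1\right) 78\right) = \left(-4118\right) \left(-78\right) = 321204$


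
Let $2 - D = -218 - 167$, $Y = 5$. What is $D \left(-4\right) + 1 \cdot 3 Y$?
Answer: $-1533$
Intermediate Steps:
$D = 387$ ($D = 2 - \left(-218 - 167\right) = 2 - -385 = 2 + 385 = 387$)
$D \left(-4\right) + 1 \cdot 3 Y = 387 \left(-4\right) + 1 \cdot 3 \cdot 5 = -1548 + 3 \cdot 5 = -1548 + 15 = -1533$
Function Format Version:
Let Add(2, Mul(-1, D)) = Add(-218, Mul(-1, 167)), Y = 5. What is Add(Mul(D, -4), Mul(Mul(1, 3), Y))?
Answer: -1533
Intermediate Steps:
D = 387 (D = Add(2, Mul(-1, Add(-218, Mul(-1, 167)))) = Add(2, Mul(-1, Add(-218, -167))) = Add(2, Mul(-1, -385)) = Add(2, 385) = 387)
Add(Mul(D, -4), Mul(Mul(1, 3), Y)) = Add(Mul(387, -4), Mul(Mul(1, 3), 5)) = Add(-1548, Mul(3, 5)) = Add(-1548, 15) = -1533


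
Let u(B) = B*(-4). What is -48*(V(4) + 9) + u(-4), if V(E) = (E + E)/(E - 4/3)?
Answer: -560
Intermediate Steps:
V(E) = 2*E/(-4/3 + E) (V(E) = (2*E)/(E - 4*⅓) = (2*E)/(E - 4/3) = (2*E)/(-4/3 + E) = 2*E/(-4/3 + E))
u(B) = -4*B
-48*(V(4) + 9) + u(-4) = -48*(6*4/(-4 + 3*4) + 9) - 4*(-4) = -48*(6*4/(-4 + 12) + 9) + 16 = -48*(6*4/8 + 9) + 16 = -48*(6*4*(⅛) + 9) + 16 = -48*(3 + 9) + 16 = -48*12 + 16 = -576 + 16 = -560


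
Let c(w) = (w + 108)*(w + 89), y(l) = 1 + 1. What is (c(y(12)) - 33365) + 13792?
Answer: -9563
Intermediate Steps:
y(l) = 2
c(w) = (89 + w)*(108 + w) (c(w) = (108 + w)*(89 + w) = (89 + w)*(108 + w))
(c(y(12)) - 33365) + 13792 = ((9612 + 2**2 + 197*2) - 33365) + 13792 = ((9612 + 4 + 394) - 33365) + 13792 = (10010 - 33365) + 13792 = -23355 + 13792 = -9563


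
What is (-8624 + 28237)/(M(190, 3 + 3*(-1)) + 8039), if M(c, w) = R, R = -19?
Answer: 19613/8020 ≈ 2.4455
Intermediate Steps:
M(c, w) = -19
(-8624 + 28237)/(M(190, 3 + 3*(-1)) + 8039) = (-8624 + 28237)/(-19 + 8039) = 19613/8020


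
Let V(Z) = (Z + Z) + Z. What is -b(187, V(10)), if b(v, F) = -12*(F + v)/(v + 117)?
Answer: 651/76 ≈ 8.5658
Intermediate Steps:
V(Z) = 3*Z (V(Z) = 2*Z + Z = 3*Z)
b(v, F) = -12*(F + v)/(117 + v)
-b(187, V(10)) = -12*(-3*10 - 1*187)/(117 + 187) = -12*(-1*30 - 187)/304 = -12*(-30 - 187)/304 = -12*(-217)/304 = -1*(-651/76) = 651/76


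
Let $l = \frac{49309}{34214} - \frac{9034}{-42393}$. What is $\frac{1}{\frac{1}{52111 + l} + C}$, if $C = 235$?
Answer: $\frac{75585970935035}{17762704620167327} \approx 0.0042553$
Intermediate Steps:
$l = \frac{2399445713}{1450434102}$ ($l = 49309 \cdot \frac{1}{34214} - - \frac{9034}{42393} = \frac{49309}{34214} + \frac{9034}{42393} = \frac{2399445713}{1450434102} \approx 1.6543$)
$\frac{1}{\frac{1}{52111 + l} + C} = \frac{1}{\frac{1}{52111 + \frac{2399445713}{1450434102}} + 235} = \frac{1}{\frac{1}{\frac{75585970935035}{1450434102}} + 235} = \frac{1}{\frac{1450434102}{75585970935035} + 235} = \frac{1}{\frac{17762704620167327}{75585970935035}} = \frac{75585970935035}{17762704620167327}$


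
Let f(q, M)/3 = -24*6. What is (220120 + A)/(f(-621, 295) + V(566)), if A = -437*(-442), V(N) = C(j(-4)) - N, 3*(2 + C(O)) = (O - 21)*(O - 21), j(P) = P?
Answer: -1239822/2375 ≈ -522.03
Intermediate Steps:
f(q, M) = -432 (f(q, M) = 3*(-24*6) = 3*(-144) = -432)
C(O) = -2 + (-21 + O)²/3 (C(O) = -2 + ((O - 21)*(O - 21))/3 = -2 + ((-21 + O)*(-21 + O))/3 = -2 + (-21 + O)²/3)
V(N) = 619/3 - N (V(N) = (-2 + (-21 - 4)²/3) - N = (-2 + (⅓)*(-25)²) - N = (-2 + (⅓)*625) - N = (-2 + 625/3) - N = 619/3 - N)
A = 193154
(220120 + A)/(f(-621, 295) + V(566)) = (220120 + 193154)/(-432 + (619/3 - 1*566)) = 413274/(-432 + (619/3 - 566)) = 413274/(-432 - 1079/3) = 413274/(-2375/3) = 413274*(-3/2375) = -1239822/2375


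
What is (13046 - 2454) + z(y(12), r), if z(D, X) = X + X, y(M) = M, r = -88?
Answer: 10416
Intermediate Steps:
z(D, X) = 2*X
(13046 - 2454) + z(y(12), r) = (13046 - 2454) + 2*(-88) = 10592 - 176 = 10416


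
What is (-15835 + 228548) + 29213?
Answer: 241926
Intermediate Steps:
(-15835 + 228548) + 29213 = 212713 + 29213 = 241926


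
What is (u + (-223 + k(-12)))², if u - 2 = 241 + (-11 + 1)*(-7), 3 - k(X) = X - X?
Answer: 8649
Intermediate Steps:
k(X) = 3 (k(X) = 3 - (X - X) = 3 - 1*0 = 3 + 0 = 3)
u = 313 (u = 2 + (241 + (-11 + 1)*(-7)) = 2 + (241 - 10*(-7)) = 2 + (241 + 70) = 2 + 311 = 313)
(u + (-223 + k(-12)))² = (313 + (-223 + 3))² = (313 - 220)² = 93² = 8649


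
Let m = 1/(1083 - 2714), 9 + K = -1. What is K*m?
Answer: 10/1631 ≈ 0.0061312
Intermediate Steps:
K = -10 (K = -9 - 1 = -10)
m = -1/1631 (m = 1/(-1631) = -1/1631 ≈ -0.00061312)
K*m = -10*(-1/1631) = 10/1631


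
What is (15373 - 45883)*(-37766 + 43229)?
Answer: -166676130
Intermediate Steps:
(15373 - 45883)*(-37766 + 43229) = -30510*5463 = -166676130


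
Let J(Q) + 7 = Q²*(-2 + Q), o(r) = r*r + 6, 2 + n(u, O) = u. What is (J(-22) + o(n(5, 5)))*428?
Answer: -4968224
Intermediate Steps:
n(u, O) = -2 + u
o(r) = 6 + r² (o(r) = r² + 6 = 6 + r²)
J(Q) = -7 + Q²*(-2 + Q)
(J(-22) + o(n(5, 5)))*428 = ((-7 + (-22)³ - 2*(-22)²) + (6 + (-2 + 5)²))*428 = ((-7 - 10648 - 2*484) + (6 + 3²))*428 = ((-7 - 10648 - 968) + (6 + 9))*428 = (-11623 + 15)*428 = -11608*428 = -4968224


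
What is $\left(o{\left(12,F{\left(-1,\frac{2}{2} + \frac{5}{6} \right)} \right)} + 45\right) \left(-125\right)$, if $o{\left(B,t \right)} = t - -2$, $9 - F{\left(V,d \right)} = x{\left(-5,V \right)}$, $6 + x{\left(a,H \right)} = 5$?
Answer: $-7125$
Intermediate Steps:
$x{\left(a,H \right)} = -1$ ($x{\left(a,H \right)} = -6 + 5 = -1$)
$F{\left(V,d \right)} = 10$ ($F{\left(V,d \right)} = 9 - -1 = 9 + 1 = 10$)
$o{\left(B,t \right)} = 2 + t$ ($o{\left(B,t \right)} = t + 2 = 2 + t$)
$\left(o{\left(12,F{\left(-1,\frac{2}{2} + \frac{5}{6} \right)} \right)} + 45\right) \left(-125\right) = \left(\left(2 + 10\right) + 45\right) \left(-125\right) = \left(12 + 45\right) \left(-125\right) = 57 \left(-125\right) = -7125$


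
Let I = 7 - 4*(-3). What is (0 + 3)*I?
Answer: 57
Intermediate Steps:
I = 19 (I = 7 - 1*(-12) = 7 + 12 = 19)
(0 + 3)*I = (0 + 3)*19 = 3*19 = 57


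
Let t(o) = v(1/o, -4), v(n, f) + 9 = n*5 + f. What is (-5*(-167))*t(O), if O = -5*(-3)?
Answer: -31730/3 ≈ -10577.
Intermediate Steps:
O = 15
v(n, f) = -9 + f + 5*n (v(n, f) = -9 + (n*5 + f) = -9 + (5*n + f) = -9 + (f + 5*n) = -9 + f + 5*n)
t(o) = -13 + 5/o (t(o) = -9 - 4 + 5/o = -13 + 5/o)
(-5*(-167))*t(O) = (-5*(-167))*(-13 + 5/15) = 835*(-13 + 5*(1/15)) = 835*(-13 + 1/3) = 835*(-38/3) = -31730/3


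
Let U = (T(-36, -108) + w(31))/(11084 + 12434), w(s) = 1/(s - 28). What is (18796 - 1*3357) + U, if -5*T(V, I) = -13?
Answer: 247564367/16035 ≈ 15439.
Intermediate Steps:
w(s) = 1/(-28 + s)
T(V, I) = 13/5 (T(V, I) = -1/5*(-13) = 13/5)
U = 2/16035 (U = (13/5 + 1/(-28 + 31))/(11084 + 12434) = (13/5 + 1/3)/23518 = (13/5 + 1/3)*(1/23518) = (44/15)*(1/23518) = 2/16035 ≈ 0.00012473)
(18796 - 1*3357) + U = (18796 - 1*3357) + 2/16035 = (18796 - 3357) + 2/16035 = 15439 + 2/16035 = 247564367/16035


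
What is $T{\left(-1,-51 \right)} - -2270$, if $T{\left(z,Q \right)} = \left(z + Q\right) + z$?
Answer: $2217$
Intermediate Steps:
$T{\left(z,Q \right)} = Q + 2 z$ ($T{\left(z,Q \right)} = \left(Q + z\right) + z = Q + 2 z$)
$T{\left(-1,-51 \right)} - -2270 = \left(-51 + 2 \left(-1\right)\right) - -2270 = \left(-51 - 2\right) + 2270 = -53 + 2270 = 2217$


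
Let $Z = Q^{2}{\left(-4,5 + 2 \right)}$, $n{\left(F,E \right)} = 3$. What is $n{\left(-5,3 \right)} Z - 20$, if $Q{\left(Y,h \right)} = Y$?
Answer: $28$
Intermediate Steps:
$Z = 16$ ($Z = \left(-4\right)^{2} = 16$)
$n{\left(-5,3 \right)} Z - 20 = 3 \cdot 16 - 20 = 48 - 20 = 28$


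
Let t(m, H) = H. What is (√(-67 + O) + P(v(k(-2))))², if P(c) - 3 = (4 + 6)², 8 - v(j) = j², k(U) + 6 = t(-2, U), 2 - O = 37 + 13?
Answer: (103 + I*√115)² ≈ 10494.0 + 2209.1*I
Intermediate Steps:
O = -48 (O = 2 - (37 + 13) = 2 - 1*50 = 2 - 50 = -48)
k(U) = -6 + U
v(j) = 8 - j²
P(c) = 103 (P(c) = 3 + (4 + 6)² = 3 + 10² = 3 + 100 = 103)
(√(-67 + O) + P(v(k(-2))))² = (√(-67 - 48) + 103)² = (√(-115) + 103)² = (I*√115 + 103)² = (103 + I*√115)²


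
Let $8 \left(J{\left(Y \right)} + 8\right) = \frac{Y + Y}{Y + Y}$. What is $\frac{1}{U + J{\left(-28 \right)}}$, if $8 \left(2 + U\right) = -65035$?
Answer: $- \frac{4}{32557} \approx -0.00012286$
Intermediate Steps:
$J{\left(Y \right)} = - \frac{63}{8}$ ($J{\left(Y \right)} = -8 + \frac{\left(Y + Y\right) \frac{1}{Y + Y}}{8} = -8 + \frac{2 Y \frac{1}{2 Y}}{8} = -8 + \frac{1}{8} \cdot 1 = -8 + \frac{1}{8} = - \frac{63}{8}$)
$U = - \frac{65051}{8}$ ($U = -2 + \frac{1}{8} \left(-65035\right) = -2 - \frac{65035}{8} = - \frac{65051}{8} \approx -8131.4$)
$\frac{1}{U + J{\left(-28 \right)}} = \frac{1}{- \frac{65051}{8} - \frac{63}{8}} = \frac{1}{- \frac{32557}{4}} = - \frac{4}{32557}$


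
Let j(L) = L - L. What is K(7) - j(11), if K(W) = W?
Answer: 7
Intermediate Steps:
j(L) = 0
K(7) - j(11) = 7 - 1*0 = 7 + 0 = 7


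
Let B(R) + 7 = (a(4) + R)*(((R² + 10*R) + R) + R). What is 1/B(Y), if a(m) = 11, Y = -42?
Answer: -1/39067 ≈ -2.5597e-5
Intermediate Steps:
B(R) = -7 + (11 + R)*(R² + 12*R) (B(R) = -7 + (11 + R)*(((R² + 10*R) + R) + R) = -7 + (11 + R)*((R² + 11*R) + R) = -7 + (11 + R)*(R² + 12*R))
1/B(Y) = 1/(-7 + (-42)³ + 23*(-42)² + 132*(-42)) = 1/(-7 - 74088 + 23*1764 - 5544) = 1/(-7 - 74088 + 40572 - 5544) = 1/(-39067) = -1/39067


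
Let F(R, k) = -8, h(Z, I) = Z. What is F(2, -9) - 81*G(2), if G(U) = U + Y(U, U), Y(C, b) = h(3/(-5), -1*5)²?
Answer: -4979/25 ≈ -199.16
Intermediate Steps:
Y(C, b) = 9/25 (Y(C, b) = (3/(-5))² = (3*(-⅕))² = (-⅗)² = 9/25)
G(U) = 9/25 + U (G(U) = U + 9/25 = 9/25 + U)
F(2, -9) - 81*G(2) = -8 - 81*(9/25 + 2) = -8 - 81*59/25 = -8 - 4779/25 = -4979/25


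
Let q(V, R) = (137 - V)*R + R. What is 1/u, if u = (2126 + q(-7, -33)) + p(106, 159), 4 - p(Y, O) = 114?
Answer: -1/2769 ≈ -0.00036114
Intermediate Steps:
p(Y, O) = -110 (p(Y, O) = 4 - 1*114 = 4 - 114 = -110)
q(V, R) = R + R*(137 - V) (q(V, R) = R*(137 - V) + R = R + R*(137 - V))
u = -2769 (u = (2126 - 33*(138 - 1*(-7))) - 110 = (2126 - 33*(138 + 7)) - 110 = (2126 - 33*145) - 110 = (2126 - 4785) - 110 = -2659 - 110 = -2769)
1/u = 1/(-2769) = -1/2769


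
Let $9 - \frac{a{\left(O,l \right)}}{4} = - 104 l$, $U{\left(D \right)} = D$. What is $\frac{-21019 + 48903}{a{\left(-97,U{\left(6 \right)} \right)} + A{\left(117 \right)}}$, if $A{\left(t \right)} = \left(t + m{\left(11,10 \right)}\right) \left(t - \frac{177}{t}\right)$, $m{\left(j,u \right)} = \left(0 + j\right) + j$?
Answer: $\frac{271869}{181201} \approx 1.5004$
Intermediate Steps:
$m{\left(j,u \right)} = 2 j$ ($m{\left(j,u \right)} = j + j = 2 j$)
$A{\left(t \right)} = \left(22 + t\right) \left(t - \frac{177}{t}\right)$ ($A{\left(t \right)} = \left(t + 2 \cdot 11\right) \left(t - \frac{177}{t}\right) = \left(t + 22\right) \left(t - \frac{177}{t}\right) = \left(22 + t\right) \left(t - \frac{177}{t}\right)$)
$a{\left(O,l \right)} = 36 + 416 l$ ($a{\left(O,l \right)} = 36 - 4 \left(- 104 l\right) = 36 + 416 l$)
$\frac{-21019 + 48903}{a{\left(-97,U{\left(6 \right)} \right)} + A{\left(117 \right)}} = \frac{-21019 + 48903}{\left(36 + 416 \cdot 6\right) + \left(-177 + 117^{2} - \frac{3894}{117} + 22 \cdot 117\right)} = \frac{27884}{\left(36 + 2496\right) + \left(-177 + 13689 - \frac{1298}{39} + 2574\right)} = \frac{27884}{2532 + \left(-177 + 13689 - \frac{1298}{39} + 2574\right)} = \frac{27884}{2532 + \frac{626056}{39}} = \frac{27884}{\frac{724804}{39}} = 27884 \cdot \frac{39}{724804} = \frac{271869}{181201}$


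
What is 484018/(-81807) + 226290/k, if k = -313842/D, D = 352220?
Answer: -57197244658454/225214671 ≈ -2.5397e+5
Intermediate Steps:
k = -156921/176110 (k = -313842/352220 = -313842*1/352220 = -156921/176110 ≈ -0.89104)
484018/(-81807) + 226290/k = 484018/(-81807) + 226290/(-156921/176110) = 484018*(-1/81807) + 226290*(-176110/156921) = -484018/81807 - 699156700/2753 = -57197244658454/225214671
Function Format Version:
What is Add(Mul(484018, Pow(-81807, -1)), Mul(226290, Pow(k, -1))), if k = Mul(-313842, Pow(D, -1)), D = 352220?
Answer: Rational(-57197244658454, 225214671) ≈ -2.5397e+5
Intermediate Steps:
k = Rational(-156921, 176110) (k = Mul(-313842, Pow(352220, -1)) = Mul(-313842, Rational(1, 352220)) = Rational(-156921, 176110) ≈ -0.89104)
Add(Mul(484018, Pow(-81807, -1)), Mul(226290, Pow(k, -1))) = Add(Mul(484018, Pow(-81807, -1)), Mul(226290, Pow(Rational(-156921, 176110), -1))) = Add(Mul(484018, Rational(-1, 81807)), Mul(226290, Rational(-176110, 156921))) = Add(Rational(-484018, 81807), Rational(-699156700, 2753)) = Rational(-57197244658454, 225214671)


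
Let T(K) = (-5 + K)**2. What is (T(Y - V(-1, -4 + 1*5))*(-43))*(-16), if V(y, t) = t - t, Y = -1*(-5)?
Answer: 0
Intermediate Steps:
Y = 5
V(y, t) = 0
(T(Y - V(-1, -4 + 1*5))*(-43))*(-16) = ((-5 + (5 - 1*0))**2*(-43))*(-16) = ((-5 + (5 + 0))**2*(-43))*(-16) = ((-5 + 5)**2*(-43))*(-16) = (0**2*(-43))*(-16) = (0*(-43))*(-16) = 0*(-16) = 0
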